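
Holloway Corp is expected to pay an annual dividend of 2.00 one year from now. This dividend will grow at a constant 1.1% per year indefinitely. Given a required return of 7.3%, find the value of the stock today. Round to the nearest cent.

Growing perpetuity: P = D₁ / (r − g) = 2.0000 / (0.073 − 0.011) = 32.26

32.26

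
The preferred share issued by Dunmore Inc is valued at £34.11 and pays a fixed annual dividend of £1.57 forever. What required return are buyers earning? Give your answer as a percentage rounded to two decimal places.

4.60%

P = C/r ⇒ r = C/P = £1.57/£34.11 = 0.046028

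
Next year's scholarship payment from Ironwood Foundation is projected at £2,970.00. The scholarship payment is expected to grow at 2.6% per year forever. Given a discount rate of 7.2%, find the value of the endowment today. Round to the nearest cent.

Growing perpetuity: P = D₁ / (r − g) = £2,970.0000 / (0.072 − 0.026) = £64,565.22

£64565.22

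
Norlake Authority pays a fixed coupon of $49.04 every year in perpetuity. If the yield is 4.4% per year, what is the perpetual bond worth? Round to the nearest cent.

Level perpetuity: PV = C / r = $49.04 / 0.044 = $1,114.55

$1114.55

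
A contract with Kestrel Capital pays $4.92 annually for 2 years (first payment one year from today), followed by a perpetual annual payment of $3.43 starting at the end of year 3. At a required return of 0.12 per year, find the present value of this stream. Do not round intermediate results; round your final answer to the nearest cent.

PV of 2-year annuity: $4.92 × [1 − (1+0.12)^−2] / 0.12 = 8.31505
Perpetuity value at year 2: $3.43 / 0.12 = 28.58333
PV of perpetuity: 28.58333 / (1+0.12)^2 = 22.78646
Total PV = 8.31505 + 22.78646 = 31.10151

$31.10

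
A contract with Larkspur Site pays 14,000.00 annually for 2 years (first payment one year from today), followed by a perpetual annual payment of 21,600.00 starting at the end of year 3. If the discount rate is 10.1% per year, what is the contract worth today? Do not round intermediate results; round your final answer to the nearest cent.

200688.98

PV of 2-year annuity: 14,000.00 × [1 − (1+0.101)^−2] / 0.101 = 24264.95276
Perpetuity value at year 2: 21,600.00 / 0.101 = 213861.38614
PV of perpetuity: 213861.38614 / (1+0.101)^2 = 176424.03045
Total PV = 24264.95276 + 176424.03045 = 200688.98321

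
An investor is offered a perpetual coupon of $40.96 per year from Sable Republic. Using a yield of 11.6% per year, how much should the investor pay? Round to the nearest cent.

Level perpetuity: PV = C / r = $40.96 / 0.116 = $353.10

$353.10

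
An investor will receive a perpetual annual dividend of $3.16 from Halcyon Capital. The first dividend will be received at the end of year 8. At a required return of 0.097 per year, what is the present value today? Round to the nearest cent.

$17.04

Value at end of year 7: C / r = $3.16 / 0.097 = $32.5773
Discount to today: PV = $32.5773 / (1 + 0.097)^7 = $32.5773 / 1.911817 = $17.04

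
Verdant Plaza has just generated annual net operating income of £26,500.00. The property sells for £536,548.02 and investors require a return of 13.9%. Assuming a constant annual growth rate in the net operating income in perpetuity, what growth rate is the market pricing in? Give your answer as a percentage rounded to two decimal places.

8.54%

P = D₀(1+g)/(r−g) ⇒ P(r−g) = D₀(1+g) ⇒ g(P+D₀) = P·r − D₀
g = (P·r − D₀)/(P + D₀) = (£536,548.02×0.139 − £26,500.00) / (£536,548.02 + £26,500.00) = 0.085393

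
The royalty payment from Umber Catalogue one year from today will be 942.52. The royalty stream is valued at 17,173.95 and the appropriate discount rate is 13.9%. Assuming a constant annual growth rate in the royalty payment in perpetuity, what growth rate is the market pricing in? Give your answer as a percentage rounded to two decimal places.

P = D₁/(r−g) ⇒ g = r − D₁/P = 0.139 − 942.52/17,173.95 = 0.084119

8.41%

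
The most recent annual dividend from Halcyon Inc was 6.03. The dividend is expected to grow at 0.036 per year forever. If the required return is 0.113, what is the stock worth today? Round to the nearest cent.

D₁ = D₀ × (1 + g) = 6.03 × 1.036 = 6.2471
Growing perpetuity: P = D₁ / (r − g) = 6.2471 / (0.113 − 0.036) = 81.13

81.13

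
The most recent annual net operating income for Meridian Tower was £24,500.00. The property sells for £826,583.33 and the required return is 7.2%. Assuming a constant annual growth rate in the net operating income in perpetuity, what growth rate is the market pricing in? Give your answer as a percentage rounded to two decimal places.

4.11%

P = D₀(1+g)/(r−g) ⇒ P(r−g) = D₀(1+g) ⇒ g(P+D₀) = P·r − D₀
g = (P·r − D₀)/(P + D₀) = (£826,583.33×0.072 − £24,500.00) / (£826,583.33 + £24,500.00) = 0.041141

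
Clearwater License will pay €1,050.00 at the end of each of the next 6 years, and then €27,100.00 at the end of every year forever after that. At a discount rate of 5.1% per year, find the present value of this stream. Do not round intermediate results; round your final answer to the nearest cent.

€399572.57

PV of 6-year annuity: €1,050.00 × [1 − (1+0.051)^−6] / 0.051 = 5312.47528
Perpetuity value at year 6: €27,100.00 / 0.051 = 531372.54902
PV of perpetuity: 531372.54902 / (1+0.051)^6 = 394260.09172
Total PV = 5312.47528 + 394260.09172 = 399572.56700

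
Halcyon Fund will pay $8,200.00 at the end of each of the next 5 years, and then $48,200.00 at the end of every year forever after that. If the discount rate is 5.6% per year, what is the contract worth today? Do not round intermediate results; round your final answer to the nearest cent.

$690370.30

PV of 5-year annuity: $8,200.00 × [1 − (1+0.056)^−5] / 0.056 = 34920.51803
Perpetuity value at year 5: $48,200.00 / 0.056 = 860714.28571
PV of perpetuity: 860714.28571 / (1+0.056)^5 = 655449.77730
Total PV = 34920.51803 + 655449.77730 = 690370.29533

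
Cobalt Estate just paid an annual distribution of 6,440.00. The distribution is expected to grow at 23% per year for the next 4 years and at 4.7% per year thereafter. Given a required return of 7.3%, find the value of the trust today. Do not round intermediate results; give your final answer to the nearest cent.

484462.06

D_1 = 7921.20000
D_2 = 9743.07600
D_3 = 11983.98348
D_4 = 14740.29968
Terminal value at year 4: TV = D_4×(1+g_2)/(r−g_2) = 15433.09377/0.026 = 593580.52944
P_0 = D_1/(1+r)^1 + D_2/(1+r)^2 + D_3/(1+r)^3 + D_4/(1+r)^4 + TV/(1+r)^4
    = 7382.29264 + 8462.46034 + 9700.67681 + 11120.06755 + 447796.56617 = 484462.06350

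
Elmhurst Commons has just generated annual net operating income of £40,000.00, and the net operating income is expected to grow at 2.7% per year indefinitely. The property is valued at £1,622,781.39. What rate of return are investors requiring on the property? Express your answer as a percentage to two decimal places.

5.23%

D₁ = £40,000.00 × 1.027 = £41,080.0000
P = D₁/(r − g) ⇒ r = D₁/P + g = £41,080.0000/£1,622,781.39 + 0.027 = 0.025315 + 0.027 = 0.052315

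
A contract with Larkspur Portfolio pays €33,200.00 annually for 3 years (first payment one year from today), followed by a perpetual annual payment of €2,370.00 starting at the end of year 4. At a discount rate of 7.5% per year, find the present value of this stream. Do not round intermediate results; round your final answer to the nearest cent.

PV of 3-year annuity: €33,200.00 × [1 − (1+0.075)^−3] / 0.075 = 86337.45456
Perpetuity value at year 3: €2,370.00 / 0.075 = 31600.00000
PV of perpetuity: 31600.00000 / (1+0.075)^3 = 25436.75400
Total PV = 86337.45456 + 25436.75400 = 111774.20856

€111774.21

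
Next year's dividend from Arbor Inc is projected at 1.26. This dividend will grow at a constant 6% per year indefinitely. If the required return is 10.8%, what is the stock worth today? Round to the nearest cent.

Growing perpetuity: P = D₁ / (r − g) = 1.2600 / (0.108 − 0.06) = 26.25

26.25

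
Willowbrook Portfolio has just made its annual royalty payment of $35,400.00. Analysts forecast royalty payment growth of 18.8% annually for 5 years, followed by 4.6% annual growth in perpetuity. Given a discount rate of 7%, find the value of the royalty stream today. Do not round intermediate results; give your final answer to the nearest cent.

$2847990.61

D_1 = 42055.20000
D_2 = 49961.57760
D_3 = 59354.35419
D_4 = 70512.97278
D_5 = 83769.41166
Terminal value at year 5: TV = D_5×(1+g_2)/(r−g_2) = 87622.80459/0.024 = 3650950.19144
P_0 = D_1/(1+r)^1 + D_2/(1+r)^2 + D_3/(1+r)^3 + D_4/(1+r)^4 + D_5/(1+r)^5 + TV/(1+r)^5
    = 39303.92523 + 43638.37680 + 48450.83331 + 53794.00932 + 59726.43278 + 2603077.02848 = 2847990.60592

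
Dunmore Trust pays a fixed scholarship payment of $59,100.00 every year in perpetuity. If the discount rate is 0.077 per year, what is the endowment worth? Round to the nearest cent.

$767532.47

Level perpetuity: PV = C / r = $59,100.00 / 0.077 = $767,532.47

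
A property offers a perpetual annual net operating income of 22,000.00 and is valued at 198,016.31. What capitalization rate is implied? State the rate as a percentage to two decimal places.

11.11%

P = C/r ⇒ r = C/P = 22,000.00/198,016.31 = 0.111102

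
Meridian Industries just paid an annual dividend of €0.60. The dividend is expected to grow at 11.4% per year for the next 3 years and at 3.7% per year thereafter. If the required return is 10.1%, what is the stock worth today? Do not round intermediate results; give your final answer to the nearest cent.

D_1 = 0.66840
D_2 = 0.74460
D_3 = 0.82948
Terminal value at year 3: TV = D_3×(1+g_2)/(r−g_2) = 0.86017/0.064 = 13.44020
P_0 = D_1/(1+r)^1 + D_2/(1+r)^2 + D_3/(1+r)^3 + TV/(1+r)^3
    = 0.60708 + 0.61425 + 0.62151 + 10.07033 = 11.91317

€11.91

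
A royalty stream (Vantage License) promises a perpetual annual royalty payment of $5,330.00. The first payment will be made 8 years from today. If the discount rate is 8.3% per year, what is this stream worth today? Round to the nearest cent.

Value at end of year 7: C / r = $5,330.00 / 0.083 = $64,216.8675
Discount to today: PV = $64,216.8675 / (1 + 0.083)^7 = $64,216.8675 / 1.747428 = $36,749.37

$36749.37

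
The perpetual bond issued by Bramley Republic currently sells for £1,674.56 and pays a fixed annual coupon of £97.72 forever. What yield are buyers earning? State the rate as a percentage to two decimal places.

P = C/r ⇒ r = C/P = £97.72/£1,674.56 = 0.058356

5.84%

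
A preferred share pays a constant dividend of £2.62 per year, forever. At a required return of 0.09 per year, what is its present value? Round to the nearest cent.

£29.11

Level perpetuity: PV = C / r = £2.62 / 0.09 = £29.11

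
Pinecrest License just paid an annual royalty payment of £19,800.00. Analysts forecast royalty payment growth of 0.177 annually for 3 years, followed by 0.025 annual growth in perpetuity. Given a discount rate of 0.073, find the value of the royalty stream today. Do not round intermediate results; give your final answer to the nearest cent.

D_1 = 23304.60000
D_2 = 27429.51420
D_3 = 32284.53821
Terminal value at year 3: TV = D_3×(1+g_2)/(r−g_2) = 33091.65167/0.048 = 689409.40977
P_0 = D_1/(1+r)^1 + D_2/(1+r)^2 + D_3/(1+r)^3 + TV/(1+r)^3
    = 21719.10531 + 23824.21897 + 26133.36973 + 558056.33287 = 629733.02689

£629733.03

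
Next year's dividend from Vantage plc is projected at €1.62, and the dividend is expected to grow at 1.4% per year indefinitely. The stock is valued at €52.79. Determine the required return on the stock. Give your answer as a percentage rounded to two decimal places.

P = D₁/(r − g) ⇒ r = D₁/P + g = €1.6200/€52.79 + 0.014 = 0.030688 + 0.014 = 0.044688

4.47%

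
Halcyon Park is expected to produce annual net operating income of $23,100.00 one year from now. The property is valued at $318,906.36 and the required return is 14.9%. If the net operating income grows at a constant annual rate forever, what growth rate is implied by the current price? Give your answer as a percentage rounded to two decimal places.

P = D₁/(r−g) ⇒ g = r − D₁/P = 0.149 − $23,100.00/$318,906.36 = 0.076565

7.66%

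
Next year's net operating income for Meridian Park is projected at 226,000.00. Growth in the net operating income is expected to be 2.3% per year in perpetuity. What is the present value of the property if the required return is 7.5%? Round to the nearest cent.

4346153.85

Growing perpetuity: P = D₁ / (r − g) = 226,000.0000 / (0.075 − 0.023) = 4,346,153.85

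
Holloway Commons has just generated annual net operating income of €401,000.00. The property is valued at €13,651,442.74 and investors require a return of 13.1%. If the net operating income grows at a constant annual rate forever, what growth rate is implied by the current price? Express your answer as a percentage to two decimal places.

9.87%

P = D₀(1+g)/(r−g) ⇒ P(r−g) = D₀(1+g) ⇒ g(P+D₀) = P·r − D₀
g = (P·r − D₀)/(P + D₀) = (€13,651,442.74×0.131 − €401,000.00) / (€13,651,442.74 + €401,000.00) = 0.098726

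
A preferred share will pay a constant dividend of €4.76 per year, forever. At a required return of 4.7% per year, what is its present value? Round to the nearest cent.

€101.28

Level perpetuity: PV = C / r = €4.76 / 0.047 = €101.28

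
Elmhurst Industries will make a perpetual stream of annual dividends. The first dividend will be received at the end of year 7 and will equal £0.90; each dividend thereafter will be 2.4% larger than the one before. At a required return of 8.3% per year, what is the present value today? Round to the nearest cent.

Value at end of year 6: C₁ / (r − g) = £0.90 / (0.083 − 0.024) = £15.2542
Discount to today: PV = £15.2542 / (1 + 0.083)^6 = £15.2542 / 1.613507 = £9.45

£9.45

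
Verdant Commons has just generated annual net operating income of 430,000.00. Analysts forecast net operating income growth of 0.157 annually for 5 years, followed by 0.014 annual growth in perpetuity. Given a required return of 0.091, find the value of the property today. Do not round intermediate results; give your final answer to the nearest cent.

10168669.51

D_1 = 497510.00000
D_2 = 575619.07000
D_3 = 665991.26399
D_4 = 770551.89244
D_5 = 891528.53955
Terminal value at year 5: TV = D_5×(1+g_2)/(r−g_2) = 904009.93910/0.077 = 11740388.81951
P_0 = D_1/(1+r)^1 + D_2/(1+r)^2 + D_3/(1+r)^3 + D_4/(1+r)^4 + D_5/(1+r)^5 + TV/(1+r)^5
    = 456012.83226 + 483599.30974 + 512854.63004 + 543879.74973 + 576781.73276 + 7595541.25993 = 10168669.51447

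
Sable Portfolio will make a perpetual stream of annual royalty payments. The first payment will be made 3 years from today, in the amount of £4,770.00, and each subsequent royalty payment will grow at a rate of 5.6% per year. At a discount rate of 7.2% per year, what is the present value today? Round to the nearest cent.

£259423.21

Value at end of year 2: C₁ / (r − g) = £4,770.00 / (0.072 − 0.056) = £298,125.0000
Discount to today: PV = £298,125.0000 / (1 + 0.072)^2 = £298,125.0000 / 1.149184 = £259,423.21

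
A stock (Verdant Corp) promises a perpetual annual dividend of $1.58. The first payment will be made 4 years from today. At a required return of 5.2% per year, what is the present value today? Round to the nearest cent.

Value at end of year 3: C / r = $1.58 / 0.052 = $30.3846
Discount to today: PV = $30.3846 / (1 + 0.052)^3 = $30.3846 / 1.164253 = $26.10

$26.10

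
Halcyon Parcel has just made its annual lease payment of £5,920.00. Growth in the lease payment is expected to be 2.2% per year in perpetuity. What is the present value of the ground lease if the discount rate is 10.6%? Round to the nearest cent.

£72026.67

D₁ = D₀ × (1 + g) = £5,920.00 × 1.022 = £6,050.2400
Growing perpetuity: P = D₁ / (r − g) = £6,050.2400 / (0.106 − 0.022) = £72,026.67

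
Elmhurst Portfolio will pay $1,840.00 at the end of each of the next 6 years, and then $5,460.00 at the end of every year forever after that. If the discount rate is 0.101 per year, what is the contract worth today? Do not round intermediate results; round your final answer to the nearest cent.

PV of 6-year annuity: $1,840.00 × [1 − (1+0.101)^−6] / 0.101 = 7990.25002
Perpetuity value at year 6: $5,460.00 / 0.101 = 54059.40594
PV of perpetuity: 54059.40594 / (1+0.101)^6 = 30349.20751
Total PV = 7990.25002 + 30349.20751 = 38339.45753

$38339.46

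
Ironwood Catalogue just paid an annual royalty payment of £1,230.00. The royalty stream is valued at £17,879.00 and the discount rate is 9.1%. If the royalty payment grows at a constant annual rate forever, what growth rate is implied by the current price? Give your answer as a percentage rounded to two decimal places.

P = D₀(1+g)/(r−g) ⇒ P(r−g) = D₀(1+g) ⇒ g(P+D₀) = P·r − D₀
g = (P·r − D₀)/(P + D₀) = (£17,879.00×0.091 − £1,230.00) / (£17,879.00 + £1,230.00) = 0.020775

2.08%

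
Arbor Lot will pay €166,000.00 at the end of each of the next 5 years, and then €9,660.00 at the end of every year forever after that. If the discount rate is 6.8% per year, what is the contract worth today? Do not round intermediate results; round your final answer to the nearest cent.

PV of 5-year annuity: €166,000.00 × [1 − (1+0.068)^−5] / 0.068 = 684293.18196
Perpetuity value at year 5: €9,660.00 / 0.068 = 142058.82353
PV of perpetuity: 142058.82353 / (1+0.068)^5 = 102237.90704
Total PV = 684293.18196 + 102237.90704 = 786531.08900

€786531.09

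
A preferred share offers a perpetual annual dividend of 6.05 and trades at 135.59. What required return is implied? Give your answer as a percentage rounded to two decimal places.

4.46%

P = C/r ⇒ r = C/P = 6.05/135.59 = 0.044620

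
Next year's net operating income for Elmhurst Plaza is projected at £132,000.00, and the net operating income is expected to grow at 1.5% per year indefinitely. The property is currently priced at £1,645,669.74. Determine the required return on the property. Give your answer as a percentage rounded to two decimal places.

9.52%

P = D₁/(r − g) ⇒ r = D₁/P + g = £132,000.0000/£1,645,669.74 + 0.015 = 0.080211 + 0.015 = 0.095211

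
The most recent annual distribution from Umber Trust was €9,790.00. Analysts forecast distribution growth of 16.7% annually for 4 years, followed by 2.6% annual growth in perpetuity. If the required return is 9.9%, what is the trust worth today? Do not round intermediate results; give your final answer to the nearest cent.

€220548.37

D_1 = 11424.93000
D_2 = 13332.89331
D_3 = 15559.48649
D_4 = 18157.92074
Terminal value at year 4: TV = D_4×(1+g_2)/(r−g_2) = 18630.02668/0.073 = 255205.84488
P_0 = D_1/(1+r)^1 + D_2/(1+r)^2 + D_3/(1+r)^3 + D_4/(1+r)^4 + TV/(1+r)^4
    = 10395.75068 + 11038.98184 + 11722.01257 + 12447.30543 + 174944.32014 = 220548.37066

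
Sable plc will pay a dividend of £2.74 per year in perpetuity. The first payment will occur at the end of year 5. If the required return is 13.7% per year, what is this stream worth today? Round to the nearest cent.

£11.97

Value at end of year 4: C / r = £2.74 / 0.137 = £20.0000
Discount to today: PV = £20.0000 / (1 + 0.137)^4 = £20.0000 / 1.671252 = £11.97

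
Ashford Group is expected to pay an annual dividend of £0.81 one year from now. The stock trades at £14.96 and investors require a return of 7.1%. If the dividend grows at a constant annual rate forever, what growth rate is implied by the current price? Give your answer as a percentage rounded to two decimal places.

1.69%

P = D₁/(r−g) ⇒ g = r − D₁/P = 0.071 − £0.81/£14.96 = 0.016856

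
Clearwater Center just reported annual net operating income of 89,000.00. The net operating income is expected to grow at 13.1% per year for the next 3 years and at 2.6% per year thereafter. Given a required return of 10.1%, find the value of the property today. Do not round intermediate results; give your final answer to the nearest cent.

1601597.80

D_1 = 100659.00000
D_2 = 113845.32900
D_3 = 128759.06710
Terminal value at year 3: TV = D_3×(1+g_2)/(r−g_2) = 132106.80284/0.075 = 1761424.03791
P_0 = D_1/(1+r)^1 + D_2/(1+r)^2 + D_3/(1+r)^3 + TV/(1+r)^3
    = 91425.06812 + 93916.21439 + 96475.23931 + 1319781.27370 = 1601597.79551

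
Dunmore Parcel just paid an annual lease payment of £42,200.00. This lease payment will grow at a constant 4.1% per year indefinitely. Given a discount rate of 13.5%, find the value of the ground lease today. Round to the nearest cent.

£467342.55

D₁ = D₀ × (1 + g) = £42,200.00 × 1.041 = £43,930.2000
Growing perpetuity: P = D₁ / (r − g) = £43,930.2000 / (0.135 − 0.041) = £467,342.55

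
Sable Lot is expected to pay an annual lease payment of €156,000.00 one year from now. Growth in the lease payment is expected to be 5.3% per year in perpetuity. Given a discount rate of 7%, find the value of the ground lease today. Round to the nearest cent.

€9176470.59

Growing perpetuity: P = D₁ / (r − g) = €156,000.0000 / (0.07 − 0.053) = €9,176,470.59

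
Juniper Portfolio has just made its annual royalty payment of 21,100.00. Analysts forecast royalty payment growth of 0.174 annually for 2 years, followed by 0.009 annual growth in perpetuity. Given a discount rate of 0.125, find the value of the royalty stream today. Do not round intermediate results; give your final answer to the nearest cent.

D_1 = 24771.40000
D_2 = 29081.62360
Terminal value at year 2: TV = D_2×(1+g_2)/(r−g_2) = 29343.35821/0.116 = 252959.98459
P_0 = D_1/(1+r)^1 + D_2/(1+r)^2 + TV/(1+r)^2
    = 22019.02222 + 22978.07297 + 199869.61745 = 244866.71264

244866.71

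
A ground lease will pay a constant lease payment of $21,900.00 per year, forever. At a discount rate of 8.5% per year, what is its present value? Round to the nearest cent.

$257647.06

Level perpetuity: PV = C / r = $21,900.00 / 0.085 = $257,647.06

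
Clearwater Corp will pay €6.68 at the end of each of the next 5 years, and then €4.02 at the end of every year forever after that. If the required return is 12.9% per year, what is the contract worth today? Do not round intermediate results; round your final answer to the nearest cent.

€40.54

PV of 5-year annuity: €6.68 × [1 − (1+0.129)^−5] / 0.129 = 23.55255
Perpetuity value at year 5: €4.02 / 0.129 = 31.16279
PV of perpetuity: 31.16279 / (1+0.129)^5 = 16.98895
Total PV = 23.55255 + 16.98895 = 40.54150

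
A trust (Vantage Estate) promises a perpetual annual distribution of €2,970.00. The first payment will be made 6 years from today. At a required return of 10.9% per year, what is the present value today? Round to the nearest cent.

€16243.22

Value at end of year 5: C / r = €2,970.00 / 0.109 = €27,247.7064
Discount to today: PV = €27,247.7064 / (1 + 0.109)^5 = €27,247.7064 / 1.677481 = €16,243.22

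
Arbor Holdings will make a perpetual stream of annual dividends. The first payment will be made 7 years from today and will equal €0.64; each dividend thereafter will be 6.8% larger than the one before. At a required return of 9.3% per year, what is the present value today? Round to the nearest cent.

€15.01

Value at end of year 6: C₁ / (r − g) = €0.64 / (0.093 − 0.068) = €25.6000
Discount to today: PV = €25.6000 / (1 + 0.093)^6 = €25.6000 / 1.704987 = €15.01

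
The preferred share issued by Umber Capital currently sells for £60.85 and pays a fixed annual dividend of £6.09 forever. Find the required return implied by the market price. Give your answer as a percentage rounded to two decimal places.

10.01%

P = C/r ⇒ r = C/P = £6.09/£60.85 = 0.100082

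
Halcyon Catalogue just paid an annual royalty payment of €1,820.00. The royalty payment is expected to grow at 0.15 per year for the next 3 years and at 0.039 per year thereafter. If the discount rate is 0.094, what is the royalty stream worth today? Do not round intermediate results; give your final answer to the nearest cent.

€45974.41

D_1 = 2093.00000
D_2 = 2406.95000
D_3 = 2767.99250
Terminal value at year 3: TV = D_3×(1+g_2)/(r−g_2) = 2875.94421/0.055 = 52289.89468
P_0 = D_1/(1+r)^1 + D_2/(1+r)^2 + D_3/(1+r)^3 + TV/(1+r)^3
    = 1913.16271 + 2011.09425 + 2114.03875 + 39936.11379 = 45974.40950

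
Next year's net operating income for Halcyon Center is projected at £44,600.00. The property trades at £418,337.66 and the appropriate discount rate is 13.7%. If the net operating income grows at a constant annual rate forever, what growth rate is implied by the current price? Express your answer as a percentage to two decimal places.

3.04%

P = D₁/(r−g) ⇒ g = r − D₁/P = 0.137 − £44,600.00/£418,337.66 = 0.030388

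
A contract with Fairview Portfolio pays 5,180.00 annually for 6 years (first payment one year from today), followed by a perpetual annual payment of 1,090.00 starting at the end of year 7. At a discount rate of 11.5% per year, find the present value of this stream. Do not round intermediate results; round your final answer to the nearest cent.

26534.76

PV of 6-year annuity: 5,180.00 × [1 − (1+0.115)^−6] / 0.115 = 21602.12309
Perpetuity value at year 6: 1,090.00 / 0.115 = 9478.26087
PV of perpetuity: 9478.26087 / (1+0.115)^6 = 4932.64037
Total PV = 21602.12309 + 4932.64037 = 26534.76347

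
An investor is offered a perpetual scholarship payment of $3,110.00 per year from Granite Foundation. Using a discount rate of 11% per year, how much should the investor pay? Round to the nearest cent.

$28272.73

Level perpetuity: PV = C / r = $3,110.00 / 0.11 = $28,272.73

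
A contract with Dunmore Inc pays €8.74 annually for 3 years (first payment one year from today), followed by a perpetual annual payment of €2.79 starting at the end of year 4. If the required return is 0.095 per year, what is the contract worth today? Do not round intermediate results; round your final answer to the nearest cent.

PV of 3-year annuity: €8.74 × [1 − (1+0.095)^−3] / 0.095 = 21.92785
Perpetuity value at year 3: €2.79 / 0.095 = 29.36842
PV of perpetuity: 29.36842 / (1+0.095)^3 = 22.36857
Total PV = 21.92785 + 22.36857 = 44.29642

€44.30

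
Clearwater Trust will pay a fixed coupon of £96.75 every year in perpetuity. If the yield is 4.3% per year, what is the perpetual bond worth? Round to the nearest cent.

Level perpetuity: PV = C / r = £96.75 / 0.043 = £2,250.00

£2250.00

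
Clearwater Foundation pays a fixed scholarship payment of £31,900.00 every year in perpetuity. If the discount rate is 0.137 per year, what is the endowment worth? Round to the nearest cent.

Level perpetuity: PV = C / r = £31,900.00 / 0.137 = £232,846.72

£232846.72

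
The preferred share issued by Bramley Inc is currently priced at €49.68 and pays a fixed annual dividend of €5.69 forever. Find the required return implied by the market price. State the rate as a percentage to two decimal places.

P = C/r ⇒ r = C/P = €5.69/€49.68 = 0.114533

11.45%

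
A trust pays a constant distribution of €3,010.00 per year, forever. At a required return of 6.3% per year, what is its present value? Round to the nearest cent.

Level perpetuity: PV = C / r = €3,010.00 / 0.063 = €47,777.78

€47777.78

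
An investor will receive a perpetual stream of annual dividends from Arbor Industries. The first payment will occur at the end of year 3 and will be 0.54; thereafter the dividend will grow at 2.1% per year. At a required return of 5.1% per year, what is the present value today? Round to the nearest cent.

Value at end of year 2: C₁ / (r − g) = 0.54 / (0.051 − 0.021) = 18.0000
Discount to today: PV = 18.0000 / (1 + 0.051)^2 = 18.0000 / 1.104601 = 16.30

16.30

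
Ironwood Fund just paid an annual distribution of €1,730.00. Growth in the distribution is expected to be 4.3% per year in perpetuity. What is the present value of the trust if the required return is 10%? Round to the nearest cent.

€31655.96

D₁ = D₀ × (1 + g) = €1,730.00 × 1.043 = €1,804.3900
Growing perpetuity: P = D₁ / (r − g) = €1,804.3900 / (0.1 − 0.043) = €31,655.96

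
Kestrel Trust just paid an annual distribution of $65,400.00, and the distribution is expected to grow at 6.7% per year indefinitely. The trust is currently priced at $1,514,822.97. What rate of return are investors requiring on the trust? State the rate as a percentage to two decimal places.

11.31%

D₁ = $65,400.00 × 1.067 = $69,781.8000
P = D₁/(r − g) ⇒ r = D₁/P + g = $69,781.8000/$1,514,822.97 + 0.067 = 0.046066 + 0.067 = 0.113066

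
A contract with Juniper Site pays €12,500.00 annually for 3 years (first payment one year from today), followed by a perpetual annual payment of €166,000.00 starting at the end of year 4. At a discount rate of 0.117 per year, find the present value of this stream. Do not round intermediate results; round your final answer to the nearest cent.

€1048213.34

PV of 3-year annuity: €12,500.00 × [1 − (1+0.117)^−3] / 0.117 = 30178.34520
Perpetuity value at year 3: €166,000.00 / 0.117 = 1418803.41880
PV of perpetuity: 1418803.41880 / (1+0.117)^3 = 1018034.99452
Total PV = 30178.34520 + 1018034.99452 = 1048213.33973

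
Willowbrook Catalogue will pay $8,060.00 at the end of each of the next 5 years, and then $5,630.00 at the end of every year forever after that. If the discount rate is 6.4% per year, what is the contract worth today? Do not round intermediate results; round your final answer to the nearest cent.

PV of 5-year annuity: $8,060.00 × [1 − (1+0.064)^−5] / 0.064 = 33585.36753
Perpetuity value at year 5: $5,630.00 / 0.064 = 87968.75000
PV of perpetuity: 87968.75000 / (1+0.064)^5 = 64508.99576
Total PV = 33585.36753 + 64508.99576 = 98094.36329

$98094.36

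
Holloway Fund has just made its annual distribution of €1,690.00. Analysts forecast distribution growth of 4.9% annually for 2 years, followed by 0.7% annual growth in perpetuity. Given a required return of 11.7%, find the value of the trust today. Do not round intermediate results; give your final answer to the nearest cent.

€16722.44

D_1 = 1772.81000
D_2 = 1859.67769
Terminal value at year 2: TV = D_2×(1+g_2)/(r−g_2) = 1872.69543/0.11 = 17024.50394
P_0 = D_1/(1+r)^1 + D_2/(1+r)^2 + TV/(1+r)^2
    = 1587.11728 + 1490.49778 + 13644.82972 = 16722.44478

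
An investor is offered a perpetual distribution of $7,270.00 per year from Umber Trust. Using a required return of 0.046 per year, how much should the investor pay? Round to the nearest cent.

$158043.48

Level perpetuity: PV = C / r = $7,270.00 / 0.046 = $158,043.48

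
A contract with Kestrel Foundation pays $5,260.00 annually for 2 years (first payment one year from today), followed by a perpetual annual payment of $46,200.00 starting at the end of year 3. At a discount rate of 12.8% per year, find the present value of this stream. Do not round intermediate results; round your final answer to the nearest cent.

$292467.35

PV of 2-year annuity: $5,260.00 × [1 − (1+0.128)^−2] / 0.128 = 8797.09270
Perpetuity value at year 2: $46,200.00 / 0.128 = 360937.50000
PV of perpetuity: 360937.50000 / (1+0.128)^2 = 283670.25992
Total PV = 8797.09270 + 283670.25992 = 292467.35262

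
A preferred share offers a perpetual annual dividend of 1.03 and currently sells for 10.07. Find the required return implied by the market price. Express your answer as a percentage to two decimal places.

P = C/r ⇒ r = C/P = 1.03/10.07 = 0.102284

10.23%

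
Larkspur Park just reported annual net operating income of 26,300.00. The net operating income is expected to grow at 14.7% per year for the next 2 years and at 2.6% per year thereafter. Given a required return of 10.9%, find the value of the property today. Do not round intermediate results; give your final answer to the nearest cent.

D_1 = 30166.10000
D_2 = 34600.51670
Terminal value at year 2: TV = D_2×(1+g_2)/(r−g_2) = 35500.13013/0.083 = 427712.41126
P_0 = D_1/(1+r)^1 + D_2/(1+r)^2 + TV/(1+r)^2
    = 27201.17223 + 28133.22321 + 347767.31347 = 403101.70891

403101.71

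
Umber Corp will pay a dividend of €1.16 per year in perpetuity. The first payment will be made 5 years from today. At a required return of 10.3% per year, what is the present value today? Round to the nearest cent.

€7.61

Value at end of year 4: C / r = €1.16 / 0.103 = €11.2621
Discount to today: PV = €11.2621 / (1 + 0.103)^4 = €11.2621 / 1.480137 = €7.61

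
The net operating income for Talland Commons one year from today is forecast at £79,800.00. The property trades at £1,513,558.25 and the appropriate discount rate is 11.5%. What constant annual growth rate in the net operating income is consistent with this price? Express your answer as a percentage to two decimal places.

6.23%

P = D₁/(r−g) ⇒ g = r − D₁/P = 0.115 − £79,800.00/£1,513,558.25 = 0.062277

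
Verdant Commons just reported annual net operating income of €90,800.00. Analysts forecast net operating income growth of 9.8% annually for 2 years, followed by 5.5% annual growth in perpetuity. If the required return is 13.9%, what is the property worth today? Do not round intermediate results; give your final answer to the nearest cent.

D_1 = 99698.40000
D_2 = 109468.84320
Terminal value at year 2: TV = D_2×(1+g_2)/(r−g_2) = 115489.62958/0.084 = 1374876.54257
P_0 = D_1/(1+r)^1 + D_2/(1+r)^2 + TV/(1+r)^2
    = 87531.51888 + 84380.69159 + 1059781.30514 = 1231693.51562

€1231693.52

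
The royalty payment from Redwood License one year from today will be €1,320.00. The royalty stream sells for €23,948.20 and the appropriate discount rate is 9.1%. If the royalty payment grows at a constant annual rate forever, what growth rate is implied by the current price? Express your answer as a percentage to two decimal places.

3.59%

P = D₁/(r−g) ⇒ g = r − D₁/P = 0.091 − €1,320.00/€23,948.20 = 0.035881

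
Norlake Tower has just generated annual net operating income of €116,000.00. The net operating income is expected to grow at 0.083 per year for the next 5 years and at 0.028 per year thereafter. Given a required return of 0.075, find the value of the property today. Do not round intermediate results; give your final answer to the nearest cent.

D_1 = 125628.00000
D_2 = 136055.12400
D_3 = 147347.69929
D_4 = 159577.55833
D_5 = 172822.49567
Terminal value at year 5: TV = D_5×(1+g_2)/(r−g_2) = 177661.52555/0.047 = 3780032.45859
P_0 = D_1/(1+r)^1 + D_2/(1+r)^2 + D_3/(1+r)^3 + D_4/(1+r)^4 + D_5/(1+r)^5 + TV/(1+r)^5
    = 116863.25581 + 117732.93586 + 118609.08794 + 119491.76022 + 120381.00123 + 2633014.23960 = 3226092.28065

€3226092.28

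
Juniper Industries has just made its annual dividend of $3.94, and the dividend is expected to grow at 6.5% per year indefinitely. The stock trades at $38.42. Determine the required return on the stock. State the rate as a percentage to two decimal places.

17.42%

D₁ = $3.94 × 1.065 = $4.1961
P = D₁/(r − g) ⇒ r = D₁/P + g = $4.1961/$38.42 + 0.065 = 0.109217 + 0.065 = 0.174217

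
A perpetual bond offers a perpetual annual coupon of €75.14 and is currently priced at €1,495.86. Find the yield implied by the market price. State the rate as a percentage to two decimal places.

5.02%

P = C/r ⇒ r = C/P = €75.14/€1,495.86 = 0.050232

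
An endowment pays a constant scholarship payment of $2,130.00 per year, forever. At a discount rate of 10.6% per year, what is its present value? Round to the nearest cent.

$20094.34

Level perpetuity: PV = C / r = $2,130.00 / 0.106 = $20,094.34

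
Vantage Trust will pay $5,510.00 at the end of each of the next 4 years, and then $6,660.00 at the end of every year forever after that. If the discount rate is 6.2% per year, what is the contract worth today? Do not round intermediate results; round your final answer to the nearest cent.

PV of 4-year annuity: $5,510.00 × [1 − (1+0.062)^−4] / 0.062 = 19005.61721
Perpetuity value at year 4: $6,660.00 / 0.062 = 107419.35484
PV of perpetuity: 107419.35484 / (1+0.062)^4 = 84447.04801
Total PV = 19005.61721 + 84447.04801 = 103452.66522

$103452.67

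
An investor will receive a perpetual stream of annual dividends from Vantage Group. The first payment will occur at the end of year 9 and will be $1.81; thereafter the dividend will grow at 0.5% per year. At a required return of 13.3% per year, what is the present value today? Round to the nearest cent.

$5.21

Value at end of year 8: C₁ / (r − g) = $1.81 / (0.133 − 0.005) = $14.1406
Discount to today: PV = $14.1406 / (1 + 0.133)^8 = $14.1406 / 2.715434 = $5.21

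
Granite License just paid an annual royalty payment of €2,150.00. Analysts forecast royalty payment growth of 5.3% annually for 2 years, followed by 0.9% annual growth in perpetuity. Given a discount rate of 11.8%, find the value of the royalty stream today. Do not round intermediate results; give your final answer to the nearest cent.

€21587.61

D_1 = 2263.95000
D_2 = 2383.93935
Terminal value at year 2: TV = D_2×(1+g_2)/(r−g_2) = 2405.39480/0.109 = 22067.84224
P_0 = D_1/(1+r)^1 + D_2/(1+r)^2 + TV/(1+r)^2
    = 2025.00000 + 1907.26744 + 17655.34724 = 21587.61468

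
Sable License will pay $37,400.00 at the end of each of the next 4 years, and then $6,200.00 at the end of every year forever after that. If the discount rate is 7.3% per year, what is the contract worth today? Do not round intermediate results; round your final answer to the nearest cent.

PV of 4-year annuity: $37,400.00 × [1 − (1+0.073)^−4] / 0.073 = 125828.45034
Perpetuity value at year 4: $6,200.00 / 0.073 = 84931.50685
PV of perpetuity: 84931.50685 / (1+0.073)^4 = 64072.24503
Total PV = 125828.45034 + 64072.24503 = 189900.69536

$189900.70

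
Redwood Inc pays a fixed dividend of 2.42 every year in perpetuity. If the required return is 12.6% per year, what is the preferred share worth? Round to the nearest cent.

Level perpetuity: PV = C / r = 2.42 / 0.126 = 19.21

19.21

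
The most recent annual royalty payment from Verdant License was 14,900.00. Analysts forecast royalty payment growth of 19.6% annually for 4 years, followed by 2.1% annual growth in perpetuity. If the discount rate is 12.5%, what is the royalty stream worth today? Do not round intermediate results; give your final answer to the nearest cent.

256466.07

D_1 = 17820.40000
D_2 = 21313.19840
D_3 = 25490.58529
D_4 = 30486.74000
Terminal value at year 4: TV = D_4×(1+g_2)/(r−g_2) = 31126.96154/0.104 = 299297.70714
P_0 = D_1/(1+r)^1 + D_2/(1+r)^2 + D_3/(1+r)^3 + D_4/(1+r)^4 + TV/(1+r)^4
    = 15840.35556 + 16840.05800 + 17902.85277 + 19032.72170 + 186850.08512 = 256466.07313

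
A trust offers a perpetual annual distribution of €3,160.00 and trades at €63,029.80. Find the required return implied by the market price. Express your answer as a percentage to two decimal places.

P = C/r ⇒ r = C/P = €3,160.00/€63,029.80 = 0.050135

5.01%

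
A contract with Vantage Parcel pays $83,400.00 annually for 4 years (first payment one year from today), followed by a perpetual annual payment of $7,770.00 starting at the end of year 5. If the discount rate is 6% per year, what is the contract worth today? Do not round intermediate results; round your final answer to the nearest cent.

$391565.94

PV of 4-year annuity: $83,400.00 × [1 − (1+0.06)^−4] / 0.06 = 288989.80810
Perpetuity value at year 4: $7,770.00 / 0.06 = 129500.00000
PV of perpetuity: 129500.00000 / (1+0.06)^4 = 102576.12939
Total PV = 288989.80810 + 102576.12939 = 391565.93749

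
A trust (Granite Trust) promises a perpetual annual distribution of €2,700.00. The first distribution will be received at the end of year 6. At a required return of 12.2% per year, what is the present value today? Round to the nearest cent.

€12446.28

Value at end of year 5: C / r = €2,700.00 / 0.122 = €22,131.1475
Discount to today: PV = €22,131.1475 / (1 + 0.122)^5 = €22,131.1475 / 1.778133 = €12,446.28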